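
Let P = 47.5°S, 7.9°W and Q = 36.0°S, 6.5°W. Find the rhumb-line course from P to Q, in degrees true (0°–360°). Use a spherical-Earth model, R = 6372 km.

5.2°

Δψ = ln[tan(π/4+φ₂/2)/tan(π/4+φ₁/2)] = +0.2702
Δλ = +0.0244 rad (taken the short way round)
course = atan2(Δλ, Δψ) = 5.17°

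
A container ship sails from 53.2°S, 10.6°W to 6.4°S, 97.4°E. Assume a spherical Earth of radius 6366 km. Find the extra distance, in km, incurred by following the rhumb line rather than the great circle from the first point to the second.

Great circle: cos σ = sin φ₁ sin φ₂ + cos φ₁ cos φ₂ cos Δλ,  σ = 1.6656 rad → d_gc = 10603.4 km
Rhumb line: Δψ = +0.9887, q = Δφ/Δψ = 0.8261, d_rh = R√(Δφ²+q²Δλ²) = 11194.3 km
Excess = 11194.3 − 10603.4 = 590.9 ≈ 591 km

591 km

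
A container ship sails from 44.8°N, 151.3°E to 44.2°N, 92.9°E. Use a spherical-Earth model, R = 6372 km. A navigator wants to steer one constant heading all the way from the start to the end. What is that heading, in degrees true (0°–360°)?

269.2°

Δψ = ln[tan(π/4+φ₂/2)/tan(π/4+φ₁/2)] = -0.0147
Δλ = -1.0193 rad (taken the short way round)
course = atan2(Δλ, Δψ) = 269.17°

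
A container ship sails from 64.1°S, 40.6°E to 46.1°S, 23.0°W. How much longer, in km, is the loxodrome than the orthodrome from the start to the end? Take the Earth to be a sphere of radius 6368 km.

Great circle: cos σ = sin φ₁ sin φ₂ + cos φ₁ cos φ₂ cos Δλ,  σ = 0.6716 rad → d_gc = 4276.5 km
Rhumb line: Δψ = +0.5611, q = Δφ/Δψ = 0.5599, d_rh = R√(Δφ²+q²Δλ²) = 4434.6 km
Excess = 4434.6 − 4276.5 = 158.1 ≈ 158 km

158 km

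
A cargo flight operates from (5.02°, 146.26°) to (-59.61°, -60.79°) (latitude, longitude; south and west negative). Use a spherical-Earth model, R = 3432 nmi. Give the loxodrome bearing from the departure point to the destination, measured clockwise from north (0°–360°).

Δψ = ln[tan(π/4+φ₂/2)/tan(π/4+φ₁/2)] = -1.3912
Δλ = +2.6695 rad (taken the short way round)
course = atan2(Δλ, Δψ) = 117.53°

117.5°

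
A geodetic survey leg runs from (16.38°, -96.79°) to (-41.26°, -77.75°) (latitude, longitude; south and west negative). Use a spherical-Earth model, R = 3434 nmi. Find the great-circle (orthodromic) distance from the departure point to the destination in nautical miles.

3613 nmi

Haversine: a = sin²(Δφ/2)+cos φ₁ cos φ₂ sin²(Δλ/2) = 0.25211;  σ = 2·atan2(√a,√(1−a))
σ = 60.279° → d = Rσ = 3434·1.05206 = 3613 nmi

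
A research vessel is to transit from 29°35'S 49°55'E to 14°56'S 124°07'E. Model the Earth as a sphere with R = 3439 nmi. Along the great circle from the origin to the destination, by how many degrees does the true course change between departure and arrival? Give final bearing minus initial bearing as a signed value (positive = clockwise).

-32.2°

At departure: θ₁ = atan2(sin Δλ cos φ₂, cos φ₁ sin φ₂ − sin φ₁ cos φ₂ cos Δλ) = 95.79°
At arrival: θ₂ = atan2(sin Δλ cos φ₁, −cos φ₂ sin φ₁ + sin φ₂ cos φ₁ cos Δλ) = 63.57°
Δθ = θ₂ − θ₁ = -32.2°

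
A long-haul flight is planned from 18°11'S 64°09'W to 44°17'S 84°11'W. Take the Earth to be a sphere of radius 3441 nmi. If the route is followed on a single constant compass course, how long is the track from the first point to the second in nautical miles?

1866 nmi

Δψ = ln[tan(π/4+φ₂/2)/tan(π/4+φ₁/2)] = -0.5410;  Δφ = -0.4555 rad,  Δλ = -0.3496 rad
q = Δφ/Δψ = 0.8421
d = R·√(Δφ² + q²Δλ²) = 3441·0.54240 = 1866 nmi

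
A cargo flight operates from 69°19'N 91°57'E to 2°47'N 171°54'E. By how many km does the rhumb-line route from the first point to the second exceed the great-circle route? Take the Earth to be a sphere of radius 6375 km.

Great circle: cos σ = sin φ₁ sin φ₂ + cos φ₁ cos φ₂ cos Δλ,  σ = 1.4636 rad → d_gc = 9330.4 km
Rhumb line: Δψ = -1.6525, q = Δφ/Δψ = 0.7027, d_rh = R√(Δφ²+q²Δλ²) = 9689.0 km
Excess = 9689.0 − 9330.4 = 358.6 ≈ 359 km

359 km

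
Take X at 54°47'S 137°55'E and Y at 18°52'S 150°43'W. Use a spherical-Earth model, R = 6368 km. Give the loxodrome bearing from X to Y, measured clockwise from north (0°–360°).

56.9°

Meridional parts: M(φ₁)=-1.1477, M(φ₂)=-0.3354 → ΔM = +0.8123;  Δλ = +1.2456 rad
tan C = Δλ / ΔM = +1.5335 → C = 56.89°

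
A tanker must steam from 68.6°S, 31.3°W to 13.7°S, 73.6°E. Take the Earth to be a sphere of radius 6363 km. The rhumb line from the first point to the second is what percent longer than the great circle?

8.3%

Great circle: σ = 1.4411 rad → d_gc = Rσ = 9169.6 km
Rhumb: Δφ = +0.9582, Δλ = +1.8309, Δψ = +1.4248, q = Δφ/Δψ = 0.6725 → d_rh = R√(Δφ²+q²Δλ²) = 9927.2 km
Excess = (9927.2 − 9169.6) / 9169.6 = 757.6 / 9169.6 = 8.26% ≈ 8.3%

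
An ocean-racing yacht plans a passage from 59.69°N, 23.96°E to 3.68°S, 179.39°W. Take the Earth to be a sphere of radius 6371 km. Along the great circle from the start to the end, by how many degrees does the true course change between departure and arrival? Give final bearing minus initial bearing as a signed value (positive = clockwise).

Initial bearing θ₁ = atan2(sin Δλ cos φ₂, cos φ₁ sin φ₂ − sin φ₁ cos φ₂ cos Δλ) = 27.54°
Final bearing θ₂ = (initial bearing from the destination back to the start) + 180° = 166.48°
Δθ = θ₂ − θ₁ = +138.9°

+138.9°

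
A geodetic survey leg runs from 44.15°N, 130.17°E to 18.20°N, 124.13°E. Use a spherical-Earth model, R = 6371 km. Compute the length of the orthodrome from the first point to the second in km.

Haversine: a = sin²(Δφ/2)+cos φ₁ cos φ₂ sin²(Δλ/2) = 0.05230;  σ = 2·atan2(√a,√(1−a))
σ = 26.441° → d = Rσ = 6371·0.46148 = 2940 km

2940 km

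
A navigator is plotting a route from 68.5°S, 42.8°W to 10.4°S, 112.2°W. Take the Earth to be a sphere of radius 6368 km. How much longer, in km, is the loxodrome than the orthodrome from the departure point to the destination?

249 km

Great circle: cos σ = sin φ₁ sin φ₂ + cos φ₁ cos φ₂ cos Δλ,  σ = 1.2716 rad → d_gc = 8097.3 km
Rhumb line: Δψ = +1.4790, q = Δφ/Δψ = 0.6856, d_rh = R√(Δφ²+q²Δλ²) = 8346.6 km
Excess = 8346.6 − 8097.3 = 249.3 ≈ 249 km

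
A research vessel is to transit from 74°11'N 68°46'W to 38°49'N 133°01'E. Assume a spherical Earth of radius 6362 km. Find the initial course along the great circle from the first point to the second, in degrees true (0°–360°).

θ = atan2( sin Δλ·cos φ₂ ,  cos φ₁ sin φ₂ − sin φ₁ cos φ₂ cos Δλ )
  = atan2(-0.2891, +0.8670) = 341.56°

341.6°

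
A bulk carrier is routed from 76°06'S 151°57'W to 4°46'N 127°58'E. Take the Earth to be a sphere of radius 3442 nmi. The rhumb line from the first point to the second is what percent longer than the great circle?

4.0%

Great circle: σ = 1.6102 rad → d_gc = Rσ = 5542.5 nmi
Rhumb: Δφ = +1.4114, Δλ = -1.3977, Δψ = +2.1879, q = Δφ/Δψ = 0.6451 → d_rh = R√(Δφ²+q²Δλ²) = 5764.7 nmi
Excess = (5764.7 − 5542.5) / 5542.5 = 222.2 / 5542.5 = 4.01% ≈ 4.0%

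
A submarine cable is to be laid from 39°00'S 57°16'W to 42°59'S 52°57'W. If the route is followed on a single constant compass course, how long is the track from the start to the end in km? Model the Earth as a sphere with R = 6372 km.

Rhumb course C = atan2(Δλ, Δψ) with Δψ = ln[tan(π/4+φ₂/2)/tan(π/4+φ₁/2)] = -0.0922, Δλ = +0.0753 → C = 140.73°
d = R·|Δφ| / |cos C| = 6372·0.06952 / 0.77420 = 572 km

572 km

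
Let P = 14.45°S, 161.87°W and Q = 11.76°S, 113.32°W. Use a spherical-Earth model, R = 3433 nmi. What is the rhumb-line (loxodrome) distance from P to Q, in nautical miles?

2838 nmi

Δψ = ln[tan(π/4+φ₂/2)/tan(π/4+φ₁/2)] = +0.0482;  Δφ = +0.0469 rad,  Δλ = +0.8474 rad
q = Δφ/Δψ = 0.9739
d = R·√(Δφ² + q²Δλ²) = 3433·0.82654 = 2838 nmi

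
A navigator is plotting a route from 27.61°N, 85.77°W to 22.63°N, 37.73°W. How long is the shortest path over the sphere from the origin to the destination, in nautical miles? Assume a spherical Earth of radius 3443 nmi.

Haversine: a = sin²(Δφ/2)+cos φ₁ cos φ₂ sin²(Δλ/2) = 0.13741;  σ = 2·atan2(√a,√(1−a))
σ = 43.516° → d = Rσ = 3443·0.75950 = 2615 nmi

2615 nmi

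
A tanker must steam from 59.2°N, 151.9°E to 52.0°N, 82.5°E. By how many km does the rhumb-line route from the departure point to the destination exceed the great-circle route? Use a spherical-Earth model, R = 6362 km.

190 km

Great circle: cos σ = sin φ₁ sin φ₂ + cos φ₁ cos φ₂ cos Δλ,  σ = 0.6636 rad → d_gc = 4221.8 km
Rhumb line: Δψ = -0.2232, q = Δφ/Δψ = 0.5630, d_rh = R√(Δφ²+q²Δλ²) = 4411.6 km
Excess = 4411.6 − 4221.8 = 189.8 ≈ 190 km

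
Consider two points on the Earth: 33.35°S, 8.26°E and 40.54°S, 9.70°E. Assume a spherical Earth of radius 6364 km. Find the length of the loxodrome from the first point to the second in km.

809 km

Rhumb course C = atan2(Δλ, Δψ) with Δψ = ln[tan(π/4+φ₂/2)/tan(π/4+φ₁/2)] = -0.1572, Δλ = +0.0251 → C = 170.92°
d = R·|Δφ| / |cos C| = 6364·0.12549 / 0.98747 = 809 km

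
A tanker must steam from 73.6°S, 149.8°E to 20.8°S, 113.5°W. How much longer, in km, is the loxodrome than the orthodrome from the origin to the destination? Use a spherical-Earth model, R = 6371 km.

632 km

Great circle: cos σ = sin φ₁ sin φ₂ + cos φ₁ cos φ₂ cos Δλ,  σ = 1.2557 rad → d_gc = 8000.35 km
Rhumb line: Δψ = +1.5660, q = Δφ/Δψ = 0.5885, d_rh = R√(Δφ²+q²Δλ²) = 8631.86 km
Excess = 8631.86 − 8000.35 = 631.51 ≈ 632 km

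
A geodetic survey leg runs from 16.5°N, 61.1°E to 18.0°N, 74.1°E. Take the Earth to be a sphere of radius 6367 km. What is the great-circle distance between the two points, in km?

1389 km

cos σ = sin φ₁ sin φ₂ + cos φ₁ cos φ₂ cos Δλ
      = sin(16.50°)sin(18.00°) + cos(16.50°)cos(18.00°)cos(13.00°) = 0.9763
σ = 12.503° → d = Rσ = 6367·0.21821 = 1389 km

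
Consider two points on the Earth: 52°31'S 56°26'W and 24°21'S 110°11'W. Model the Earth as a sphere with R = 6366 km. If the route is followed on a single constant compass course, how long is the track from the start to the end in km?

Δψ = ln[tan(π/4+φ₂/2)/tan(π/4+φ₁/2)] = +0.6425;  Δφ = +0.4916 rad,  Δλ = -0.9381 rad
q = Δφ/Δψ = 0.7651
d = R·√(Δφ² + q²Δλ²) = 6366·0.86999 = 5538 km

5538 km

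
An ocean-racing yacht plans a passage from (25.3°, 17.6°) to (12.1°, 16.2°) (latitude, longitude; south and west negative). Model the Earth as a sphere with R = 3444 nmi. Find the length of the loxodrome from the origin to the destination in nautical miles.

797 nmi

Rhumb course C = atan2(Δλ, Δψ) with Δψ = ln[tan(π/4+φ₂/2)/tan(π/4+φ₁/2)] = -0.2439, Δλ = -0.0244 → C = 185.72°
d = R·|Δφ| / |cos C| = 3444·0.23038 / 0.99502 = 797 nmi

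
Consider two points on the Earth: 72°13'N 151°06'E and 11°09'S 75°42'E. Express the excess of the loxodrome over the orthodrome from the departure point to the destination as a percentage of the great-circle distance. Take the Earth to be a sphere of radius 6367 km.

2.9%

Great circle: σ = 1.6796 rad → d_gc = Rσ = 10694.1 km
Rhumb: Δφ = -1.4550, Δλ = -1.3160, Δψ = -2.0509, q = Δφ/Δψ = 0.7095 → d_rh = R√(Δφ²+q²Δλ²) = 11007.3 km
Excess = (11007.3 − 10694.1) / 10694.1 = 313.2 / 10694.1 = 2.93% ≈ 2.9%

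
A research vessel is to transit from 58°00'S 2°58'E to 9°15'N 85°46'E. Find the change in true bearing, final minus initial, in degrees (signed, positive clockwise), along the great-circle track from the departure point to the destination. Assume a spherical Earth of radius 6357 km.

Initial bearing θ₁ = atan2(sin Δλ cos φ₂, cos φ₁ sin φ₂ − sin φ₁ cos φ₂ cos Δλ) = 79.01°
Final bearing θ₂ = (initial bearing from the destination back to the start) + 180° = 31.81°
Δθ = θ₂ − θ₁ = -47.2°

-47.2°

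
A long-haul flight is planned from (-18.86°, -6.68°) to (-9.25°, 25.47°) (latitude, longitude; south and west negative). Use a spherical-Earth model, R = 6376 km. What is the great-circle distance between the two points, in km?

3624 km

cos σ = sin φ₁ sin φ₂ + cos φ₁ cos φ₂ cos Δλ
      = sin(-18.86°)sin(-9.25°) + cos(-18.86°)cos(-9.25°)cos(32.15°) = 0.8427
σ = 32.569° → d = Rσ = 6376·0.56843 = 3624 km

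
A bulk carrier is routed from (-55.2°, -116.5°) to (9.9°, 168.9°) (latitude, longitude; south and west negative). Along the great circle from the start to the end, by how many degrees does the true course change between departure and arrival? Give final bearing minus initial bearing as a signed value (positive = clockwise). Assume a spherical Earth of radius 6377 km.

At departure: θ₁ = atan2(sin Δλ cos φ₂, cos φ₁ sin φ₂ − sin φ₁ cos φ₂ cos Δλ) = 288.24°
At arrival: θ₂ = atan2(sin Δλ cos φ₁, −cos φ₂ sin φ₁ + sin φ₂ cos φ₁ cos Δλ) = 326.62°
Δθ = θ₂ − θ₁ = +38.4°

+38.4°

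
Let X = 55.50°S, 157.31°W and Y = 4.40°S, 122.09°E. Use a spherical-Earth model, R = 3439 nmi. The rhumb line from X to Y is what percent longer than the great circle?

2.8%

Great circle: σ = 1.4147 rad → d_gc = Rσ = 4865.2 nmi
Rhumb: Δφ = +0.8919, Δλ = -1.4067, Δψ = +1.0927, q = Δφ/Δψ = 0.8162 → d_rh = R√(Δφ²+q²Δλ²) = 4999.9 nmi
Excess = (4999.9 − 4865.2) / 4865.2 = 134.7 / 4865.2 = 2.77% ≈ 2.8%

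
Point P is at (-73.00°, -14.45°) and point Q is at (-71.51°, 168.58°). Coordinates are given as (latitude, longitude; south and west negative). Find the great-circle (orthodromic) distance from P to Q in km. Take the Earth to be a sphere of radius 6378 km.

3949 km

cos σ = sin φ₁ sin φ₂ + cos φ₁ cos φ₂ cos Δλ
      = sin(-73.00°)sin(-71.51°) + cos(-73.00°)cos(-71.51°)cos(-176.97°) = 0.8143
σ = 35.477° → d = Rσ = 6378·0.61919 = 3949 km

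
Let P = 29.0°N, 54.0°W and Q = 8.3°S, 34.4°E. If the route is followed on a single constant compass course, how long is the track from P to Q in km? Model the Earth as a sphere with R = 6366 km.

Δψ = ln[tan(π/4+φ₂/2)/tan(π/4+φ₁/2)] = -0.6746;  Δφ = -0.6510 rad,  Δλ = +1.5429 rad
q = Δφ/Δψ = 0.9650
d = R·√(Δφ² + q²Δλ²) = 6366·1.62497 = 10345 km

10345 km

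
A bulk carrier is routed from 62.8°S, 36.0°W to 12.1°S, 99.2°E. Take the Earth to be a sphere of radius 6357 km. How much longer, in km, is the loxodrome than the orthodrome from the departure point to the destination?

1539 km

Great circle: cos σ = sin φ₁ sin φ₂ + cos φ₁ cos φ₂ cos Δλ,  σ = 1.7019 rad → d_gc = 10818.8 km
Rhumb line: Δψ = +1.2064, q = Δφ/Δψ = 0.7335, d_rh = R√(Δφ²+q²Δλ²) = 12357.7 km
Excess = 12357.7 − 10818.8 = 1538.9 ≈ 1539 km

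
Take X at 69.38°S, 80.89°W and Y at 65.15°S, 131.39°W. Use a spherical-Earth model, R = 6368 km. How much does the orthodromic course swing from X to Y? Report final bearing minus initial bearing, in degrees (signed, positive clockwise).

At departure: θ₁ = atan2(sin Δλ cos φ₂, cos φ₁ sin φ₂ − sin φ₁ cos φ₂ cos Δλ) = 257.92°
At arrival: θ₂ = atan2(sin Δλ cos φ₁, −cos φ₂ sin φ₁ + sin φ₂ cos φ₁ cos Δλ) = 304.97°
Δθ = θ₂ − θ₁ = +47.0°

+47.0°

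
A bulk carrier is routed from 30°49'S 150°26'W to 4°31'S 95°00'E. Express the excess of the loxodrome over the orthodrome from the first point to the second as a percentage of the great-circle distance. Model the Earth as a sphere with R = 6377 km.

2.5%

Great circle: σ = 1.8919 rad → d_gc = Rσ = 12064.6 km
Rhumb: Δφ = +0.4590, Δλ = -1.9996, Δψ = +0.4869, q = Δφ/Δψ = 0.9427 → d_rh = R√(Δφ²+q²Δλ²) = 12371.9 km
Excess = (12371.9 − 12064.6) / 12064.6 = 307.3 / 12064.6 = 2.547% ≈ 2.5%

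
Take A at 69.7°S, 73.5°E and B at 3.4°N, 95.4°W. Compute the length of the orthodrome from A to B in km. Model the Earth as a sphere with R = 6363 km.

12582 km

cos σ = sin φ₁ sin φ₂ + cos φ₁ cos φ₂ cos Δλ
      = sin(-69.70°)sin(3.40°) + cos(-69.70°)cos(3.40°)cos(-168.90°) = -0.3955
σ = 113.295° → d = Rσ = 6363·1.97737 = 12582 km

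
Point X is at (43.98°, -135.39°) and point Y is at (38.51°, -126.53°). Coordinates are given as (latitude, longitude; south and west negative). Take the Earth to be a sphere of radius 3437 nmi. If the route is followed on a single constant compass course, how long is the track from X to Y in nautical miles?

517 nmi

Δψ = ln[tan(π/4+φ₂/2)/tan(π/4+φ₁/2)] = -0.1271;  Δφ = -0.0955 rad,  Δλ = +0.1546 rad
q = Δφ/Δψ = 0.7512
d = R·√(Δφ² + q²Δλ²) = 3437·0.15036 = 517 nmi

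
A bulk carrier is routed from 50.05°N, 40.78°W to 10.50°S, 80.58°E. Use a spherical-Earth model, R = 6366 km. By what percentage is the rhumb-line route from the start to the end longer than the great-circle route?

Great circle: σ = 2.0581 rad → d_gc = Rσ = 13102.1 km
Rhumb: Δφ = -1.0568, Δλ = +2.1181, Δψ = -1.1963, q = Δφ/Δψ = 0.8834 → d_rh = R√(Δφ²+q²Δλ²) = 13679.9 km
Excess = (13679.9 − 13102.1) / 13102.1 = 577.8 / 13102.1 = 4.41% ≈ 4.4%

4.4%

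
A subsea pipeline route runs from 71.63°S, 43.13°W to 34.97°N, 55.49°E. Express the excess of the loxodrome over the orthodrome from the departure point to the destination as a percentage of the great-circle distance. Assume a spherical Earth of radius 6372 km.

Great circle: σ = 2.1928 rad → d_gc = Rσ = 13972.4 km
Rhumb: Δφ = +1.8605, Δλ = +1.7212, Δψ = +2.4742, q = Δφ/Δψ = 0.7520 → d_rh = R√(Δφ²+q²Δλ²) = 14441.8 km
Excess = (14441.8 − 13972.4) / 13972.4 = 469.4 / 13972.4 = 3.36% ≈ 3.4%

3.4%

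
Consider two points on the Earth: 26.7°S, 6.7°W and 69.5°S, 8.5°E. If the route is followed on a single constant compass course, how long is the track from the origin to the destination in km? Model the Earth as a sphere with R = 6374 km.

4872 km

Rhumb course C = atan2(Δλ, Δψ) with Δψ = ln[tan(π/4+φ₂/2)/tan(π/4+φ₁/2)] = -1.2264, Δλ = +0.2653 → C = 167.79°
d = R·|Δφ| / |cos C| = 6374·0.74700 / 0.97739 = 4872 km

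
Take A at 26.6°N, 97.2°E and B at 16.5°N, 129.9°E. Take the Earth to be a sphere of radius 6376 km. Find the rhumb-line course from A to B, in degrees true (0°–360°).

108.4°

Δψ = ln[tan(π/4+φ₂/2)/tan(π/4+φ₁/2)] = -0.1898
Δλ = +0.5707 rad (taken the short way round)
course = atan2(Δλ, Δψ) = 108.40°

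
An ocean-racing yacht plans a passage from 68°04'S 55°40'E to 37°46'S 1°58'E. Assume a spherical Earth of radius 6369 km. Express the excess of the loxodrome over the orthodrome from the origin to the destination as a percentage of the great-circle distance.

2.5%

Great circle: σ = 0.7334 rad → d_gc = Rσ = 4670.8 km
Rhumb: Δφ = +0.5288, Δλ = -0.9372, Δψ = +0.9282, q = Δφ/Δψ = 0.5697 → d_rh = R√(Δφ²+q²Δλ²) = 4786.5 km
Excess = (4786.5 − 4670.8) / 4670.8 = 115.7 / 4670.8 = 2.48% ≈ 2.5%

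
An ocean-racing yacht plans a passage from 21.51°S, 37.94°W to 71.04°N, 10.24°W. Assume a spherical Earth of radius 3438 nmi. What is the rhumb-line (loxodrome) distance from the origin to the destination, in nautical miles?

Δψ = ln[tan(π/4+φ₂/2)/tan(π/4+φ₁/2)] = +2.1744;  Δφ = +1.6153 rad,  Δλ = +0.4835 rad
q = Δφ/Δψ = 0.7429
d = R·√(Δφ² + q²Δλ²) = 3438·1.65475 = 5689 nmi

5689 nmi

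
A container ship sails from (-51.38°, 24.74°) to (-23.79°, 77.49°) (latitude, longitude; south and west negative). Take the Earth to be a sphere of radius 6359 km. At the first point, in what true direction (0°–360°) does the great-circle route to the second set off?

76.0°

N = sin Δλ·cos φ₂ = +0.7284;  D = cos φ₁ sin φ₂ − sin φ₁ cos φ₂ cos Δλ = +0.1810
initial course = atan2(N, D) = 76.05°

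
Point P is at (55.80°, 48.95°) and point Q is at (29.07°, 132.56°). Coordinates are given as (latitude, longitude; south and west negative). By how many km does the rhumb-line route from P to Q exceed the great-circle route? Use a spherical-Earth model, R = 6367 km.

Great circle: cos σ = sin φ₁ sin φ₂ + cos φ₁ cos φ₂ cos Δλ,  σ = 1.0967 rad → d_gc = 6982.7 km
Rhumb line: Δψ = -0.6482, q = Δφ/Δψ = 0.7198, d_rh = R√(Δφ²+q²Δλ²) = 7317.4 km
Excess = 7317.4 − 6982.7 = 334.7 ≈ 335 km

335 km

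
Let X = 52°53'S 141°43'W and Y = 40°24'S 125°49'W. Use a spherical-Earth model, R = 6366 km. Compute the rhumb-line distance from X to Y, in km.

Δψ = ln[tan(π/4+φ₂/2)/tan(π/4+φ₁/2)] = +0.3194;  Δφ = +0.2179 rad,  Δλ = +0.2775 rad
q = Δφ/Δψ = 0.6821
d = R·√(Δφ² + q²Δλ²) = 6366·0.28862 = 1837 km

1837 km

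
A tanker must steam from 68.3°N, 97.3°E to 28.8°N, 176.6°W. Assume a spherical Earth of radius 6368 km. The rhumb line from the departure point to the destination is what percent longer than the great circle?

Great circle: σ = 1.0819 rad → d_gc = Rσ = 6889.5 km
Rhumb: Δφ = -0.6894, Δλ = +1.5027, Δψ = -1.1267, q = Δφ/Δψ = 0.6119 → d_rh = R√(Δφ²+q²Δλ²) = 7318.2 km
Excess = (7318.2 − 6889.5) / 6889.5 = 428.7 / 6889.5 = 6.22% ≈ 6.2%

6.2%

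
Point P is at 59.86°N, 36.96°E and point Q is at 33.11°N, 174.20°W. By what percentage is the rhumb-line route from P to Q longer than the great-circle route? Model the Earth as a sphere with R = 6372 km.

23.2%

Great circle: σ = 1.4581 rad → d_gc = Rσ = 9290.8 km
Rhumb: Δφ = -0.4669, Δλ = +2.5977, Δψ = -0.6991, q = Δφ/Δψ = 0.6679 → d_rh = R√(Δφ²+q²Δλ²) = 11448.3 km
Excess = (11448.3 − 9290.8) / 9290.8 = 2157.5 / 9290.8 = 23.22% ≈ 23.2%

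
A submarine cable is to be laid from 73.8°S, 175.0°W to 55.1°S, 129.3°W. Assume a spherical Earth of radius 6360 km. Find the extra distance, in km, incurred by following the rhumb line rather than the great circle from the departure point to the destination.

63 km

Great circle: cos σ = sin φ₁ sin φ₂ + cos φ₁ cos φ₂ cos Δλ,  σ = 0.4532 rad → d_gc = 2882.1 km
Rhumb line: Δψ = +0.7924, q = Δφ/Δψ = 0.4119, d_rh = R√(Δφ²+q²Δλ²) = 2945.3 km
Excess = 2945.3 − 2882.1 = 63.2 ≈ 63 km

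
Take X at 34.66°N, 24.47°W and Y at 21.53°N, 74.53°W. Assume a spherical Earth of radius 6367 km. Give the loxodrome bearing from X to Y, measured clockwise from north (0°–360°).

253.4°

Δψ = ln[tan(π/4+φ₂/2)/tan(π/4+φ₁/2)] = -0.2607
Δλ = -0.8737 rad (taken the short way round)
course = atan2(Δλ, Δψ) = 253.39°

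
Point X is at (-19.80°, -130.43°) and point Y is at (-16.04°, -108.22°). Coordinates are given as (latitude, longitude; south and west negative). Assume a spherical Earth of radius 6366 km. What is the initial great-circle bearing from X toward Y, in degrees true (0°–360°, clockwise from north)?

83.5°

θ = atan2( sin Δλ·cos φ₂ ,  cos φ₁ sin φ₂ − sin φ₁ cos φ₂ cos Δλ )
  = atan2(+0.3633, +0.0414) = 83.50°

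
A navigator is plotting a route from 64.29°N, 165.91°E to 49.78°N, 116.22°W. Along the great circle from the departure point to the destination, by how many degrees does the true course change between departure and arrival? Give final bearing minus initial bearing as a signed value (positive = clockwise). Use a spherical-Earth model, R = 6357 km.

+68.7°

Initial bearing θ₁ = atan2(sin Δλ cos φ₂, cos φ₁ sin φ₂ − sin φ₁ cos φ₂ cos Δλ) = 71.68°
Final bearing θ₂ = (initial bearing from the destination back to the start) + 180° = 140.37°
Δθ = θ₂ − θ₁ = +68.7°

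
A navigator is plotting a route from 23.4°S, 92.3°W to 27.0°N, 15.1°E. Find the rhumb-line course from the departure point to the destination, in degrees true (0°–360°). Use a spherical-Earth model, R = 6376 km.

Δψ = ln[tan(π/4+φ₂/2)/tan(π/4+φ₁/2)] = +0.9100
Δλ = +1.8745 rad (taken the short way round)
course = atan2(Δλ, Δψ) = 64.11°

64.1°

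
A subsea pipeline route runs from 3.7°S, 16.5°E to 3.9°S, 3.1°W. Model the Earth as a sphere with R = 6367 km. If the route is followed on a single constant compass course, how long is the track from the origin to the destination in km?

2173 km

Δψ = ln[tan(π/4+φ₂/2)/tan(π/4+φ₁/2)] = -0.0035;  Δφ = -0.0035 rad,  Δλ = -0.3421 rad
q = Δφ/Δψ = 0.9978
d = R·√(Δφ² + q²Δλ²) = 6367·0.34135 = 2173 km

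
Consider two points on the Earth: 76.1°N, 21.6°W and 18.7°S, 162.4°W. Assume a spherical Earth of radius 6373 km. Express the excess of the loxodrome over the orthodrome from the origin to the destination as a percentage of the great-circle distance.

13.0%

Great circle: σ = 2.0801 rad → d_gc = Rσ = 13256.4 km
Rhumb: Δφ = -1.6546, Δλ = -2.4574, Δψ = -2.4369, q = Δφ/Δψ = 0.6790 → d_rh = R√(Δφ²+q²Δλ²) = 14975.2 km
Excess = (14975.2 − 13256.4) / 13256.4 = 1718.8 / 13256.4 = 12.97% ≈ 13.0%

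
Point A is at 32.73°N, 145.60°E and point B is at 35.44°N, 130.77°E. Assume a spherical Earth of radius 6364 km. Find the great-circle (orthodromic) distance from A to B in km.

cos σ = sin φ₁ sin φ₂ + cos φ₁ cos φ₂ cos Δλ
      = sin(32.73°)sin(35.44°) + cos(32.73°)cos(35.44°)cos(-14.83°) = 0.9761
σ = 12.565° → d = Rσ = 6364·0.21929 = 1396 km

1396 km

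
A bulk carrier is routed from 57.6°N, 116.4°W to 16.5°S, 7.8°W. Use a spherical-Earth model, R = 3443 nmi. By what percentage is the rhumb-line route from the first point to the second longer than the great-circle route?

3.7%

Great circle: σ = 1.9863 rad → d_gc = Rσ = 6838.9 nmi
Rhumb: Δφ = -1.2933, Δλ = +1.8954, Δψ = -1.5281, q = Δφ/Δψ = 0.8463 → d_rh = R√(Δφ²+q²Δλ²) = 7094.5 nmi
Excess = (7094.5 − 6838.9) / 6838.9 = 255.6 / 6838.9 = 3.74% ≈ 3.7%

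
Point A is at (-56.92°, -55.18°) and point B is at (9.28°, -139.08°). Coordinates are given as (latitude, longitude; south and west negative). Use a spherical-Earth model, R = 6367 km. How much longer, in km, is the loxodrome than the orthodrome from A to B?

242 km

Great circle: cos σ = sin φ₁ sin φ₂ + cos φ₁ cos φ₂ cos Δλ,  σ = 1.6488 rad → d_gc = 10497.6 km
Rhumb line: Δψ = +1.3768, q = Δφ/Δψ = 0.8392, d_rh = R√(Δφ²+q²Δλ²) = 10739.5 km
Excess = 10739.5 − 10497.6 = 241.9 ≈ 242 km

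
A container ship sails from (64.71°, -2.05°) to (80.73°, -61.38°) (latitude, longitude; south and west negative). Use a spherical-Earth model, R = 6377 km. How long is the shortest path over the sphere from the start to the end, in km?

Haversine: a = sin²(Δφ/2)+cos φ₁ cos φ₂ sin²(Δλ/2) = 0.03627;  σ = 2·atan2(√a,√(1−a))
σ = 21.959° → d = Rσ = 6377·0.38326 = 2444 km

2444 km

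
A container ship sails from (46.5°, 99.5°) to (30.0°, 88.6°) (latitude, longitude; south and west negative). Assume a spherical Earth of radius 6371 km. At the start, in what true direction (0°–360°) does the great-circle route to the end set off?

N = sin Δλ·cos φ₂ = -0.1638;  D = cos φ₁ sin φ₂ − sin φ₁ cos φ₂ cos Δλ = -0.2727
initial course = atan2(N, D) = 210.99°

211.0°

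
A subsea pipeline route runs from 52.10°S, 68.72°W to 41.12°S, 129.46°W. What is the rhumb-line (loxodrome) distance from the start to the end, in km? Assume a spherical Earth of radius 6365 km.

Δψ = ln[tan(π/4+φ₂/2)/tan(π/4+φ₁/2)] = +0.2804;  Δφ = +0.1916 rad,  Δλ = -1.0601 rad
q = Δφ/Δψ = 0.6835
d = R·√(Δφ² + q²Δλ²) = 6365·0.74954 = 4771 km

4771 km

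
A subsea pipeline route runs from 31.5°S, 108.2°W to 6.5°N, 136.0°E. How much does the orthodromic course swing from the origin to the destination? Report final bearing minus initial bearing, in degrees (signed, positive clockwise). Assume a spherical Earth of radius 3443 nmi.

At departure: θ₁ = atan2(sin Δλ cos φ₂, cos φ₁ sin φ₂ − sin φ₁ cos φ₂ cos Δλ) = 261.77°
At arrival: θ₂ = atan2(sin Δλ cos φ₁, −cos φ₂ sin φ₁ + sin φ₂ cos φ₁ cos Δλ) = 301.86°
Δθ = θ₂ − θ₁ = +40.1°

+40.1°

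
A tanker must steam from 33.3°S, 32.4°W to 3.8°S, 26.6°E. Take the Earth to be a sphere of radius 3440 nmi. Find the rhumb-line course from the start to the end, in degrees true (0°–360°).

61.9°

Δψ = ln[tan(π/4+φ₂/2)/tan(π/4+φ₁/2)] = +0.5506
Δλ = +1.0297 rad (taken the short way round)
course = atan2(Δλ, Δψ) = 61.87°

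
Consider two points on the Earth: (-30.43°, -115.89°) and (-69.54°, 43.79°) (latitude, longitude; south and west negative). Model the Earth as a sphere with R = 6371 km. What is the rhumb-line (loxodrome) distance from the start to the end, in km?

Rhumb course C = atan2(Δλ, Δψ) with Δψ = ln[tan(π/4+φ₂/2)/tan(π/4+φ₁/2)] = -1.1542, Δλ = +2.7869 → C = 112.50°
d = R·|Δφ| / |cos C| = 6371·0.68260 / 0.38263 = 11366 km

11366 km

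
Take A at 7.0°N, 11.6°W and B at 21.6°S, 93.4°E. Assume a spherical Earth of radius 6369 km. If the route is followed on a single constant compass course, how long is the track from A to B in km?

Δψ = ln[tan(π/4+φ₂/2)/tan(π/4+φ₁/2)] = -0.5087;  Δφ = -0.4992 rad,  Δλ = +1.8326 rad
q = Δφ/Δψ = 0.9812
d = R·√(Δφ² + q²Δλ²) = 6369·1.86614 = 11885 km

11885 km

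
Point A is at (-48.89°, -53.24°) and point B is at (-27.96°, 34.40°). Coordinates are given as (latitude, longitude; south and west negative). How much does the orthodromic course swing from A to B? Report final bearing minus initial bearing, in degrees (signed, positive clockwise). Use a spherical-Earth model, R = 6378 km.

Initial bearing θ₁ = atan2(sin Δλ cos φ₂, cos φ₁ sin φ₂ − sin φ₁ cos φ₂ cos Δλ) = 107.65°
Final bearing θ₂ = (initial bearing from the destination back to the start) + 180° = 45.18°
Δθ = θ₂ − θ₁ = -62.5°

-62.5°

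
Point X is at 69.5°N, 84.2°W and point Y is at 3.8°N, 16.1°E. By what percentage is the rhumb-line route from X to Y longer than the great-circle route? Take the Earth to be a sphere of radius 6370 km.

6.6%

Great circle: σ = 1.5712 rad → d_gc = Rσ = 10008.5 km
Rhumb: Δφ = -1.1467, Δλ = +1.7506, Δψ = -1.6438, q = Δφ/Δψ = 0.6976 → d_rh = R√(Δφ²+q²Δλ²) = 10670.6 km
Excess = (10670.6 − 10008.5) / 10008.5 = 662.1 / 10008.5 = 6.62% ≈ 6.6%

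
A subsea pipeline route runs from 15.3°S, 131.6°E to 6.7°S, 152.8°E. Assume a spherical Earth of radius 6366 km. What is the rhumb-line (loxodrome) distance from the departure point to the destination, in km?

2500 km

Rhumb course C = atan2(Δλ, Δψ) with Δψ = ln[tan(π/4+φ₂/2)/tan(π/4+φ₁/2)] = +0.1531, Δλ = +0.3700 → C = 67.53°
d = R·|Δφ| / |cos C| = 6366·0.15010 / 0.38226 = 2500 km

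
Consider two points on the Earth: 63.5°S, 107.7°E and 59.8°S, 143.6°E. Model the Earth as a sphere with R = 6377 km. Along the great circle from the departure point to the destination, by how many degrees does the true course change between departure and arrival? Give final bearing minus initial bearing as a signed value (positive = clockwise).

Initial bearing θ₁ = atan2(sin Δλ cos φ₂, cos φ₁ sin φ₂ − sin φ₁ cos φ₂ cos Δλ) = 94.07°
Final bearing θ₂ = (initial bearing from the destination back to the start) + 180° = 62.23°
Δθ = θ₂ − θ₁ = -31.8°

-31.8°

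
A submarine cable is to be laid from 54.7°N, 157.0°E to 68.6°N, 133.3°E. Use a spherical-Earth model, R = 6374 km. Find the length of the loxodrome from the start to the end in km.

Rhumb course C = atan2(Δλ, Δψ) with Δψ = ln[tan(π/4+φ₂/2)/tan(π/4+φ₁/2)] = +0.5211, Δλ = -0.4136 → C = 321.56°
d = R·|Δφ| / |cos C| = 6374·0.24260 / 0.78325 = 1974 km

1974 km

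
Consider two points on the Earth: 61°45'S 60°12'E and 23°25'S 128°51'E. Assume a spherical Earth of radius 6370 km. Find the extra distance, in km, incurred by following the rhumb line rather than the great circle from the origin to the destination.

Great circle: cos σ = sin φ₁ sin φ₂ + cos φ₁ cos φ₂ cos Δλ,  σ = 1.0377 rad → d_gc = 6610.1 km
Rhumb line: Δψ = +0.9592, q = Δφ/Δψ = 0.6975, d_rh = R√(Δφ²+q²Δλ²) = 6819.5 km
Excess = 6819.5 − 6610.1 = 209.4 ≈ 209 km

209 km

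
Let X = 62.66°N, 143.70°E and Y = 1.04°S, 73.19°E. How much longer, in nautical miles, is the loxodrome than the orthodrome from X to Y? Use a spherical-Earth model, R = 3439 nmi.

Great circle: cos σ = sin φ₁ sin φ₂ + cos φ₁ cos φ₂ cos Δλ,  σ = 1.4333 rad → d_gc = 4929.0 nmi
Rhumb line: Δψ = -1.4319, q = Δφ/Δψ = 0.7764, d_rh = R√(Δφ²+q²Δλ²) = 5041.4 nmi
Excess = 5041.4 − 4929.0 = 112.4 ≈ 112 nmi

112 nmi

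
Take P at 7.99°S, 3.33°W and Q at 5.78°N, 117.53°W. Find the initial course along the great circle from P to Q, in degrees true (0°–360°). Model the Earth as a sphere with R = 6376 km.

θ = atan2( sin Δλ·cos φ₂ ,  cos φ₁ sin φ₂ − sin φ₁ cos φ₂ cos Δλ )
  = atan2(-0.9075, +0.0430) = 272.72°

272.7°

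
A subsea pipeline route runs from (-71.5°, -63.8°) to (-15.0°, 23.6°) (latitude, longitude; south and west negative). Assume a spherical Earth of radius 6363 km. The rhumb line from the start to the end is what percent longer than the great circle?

Great circle: σ = 1.3084 rad → d_gc = Rσ = 8325.7 km
Rhumb: Δφ = +0.9861, Δλ = +1.5254, Δψ = +1.5500, q = Δφ/Δψ = 0.6362 → d_rh = R√(Δφ²+q²Δλ²) = 8803.5 km
Excess = (8803.5 − 8325.7) / 8325.7 = 477.8 / 8325.7 = 5.74% ≈ 5.7%

5.7%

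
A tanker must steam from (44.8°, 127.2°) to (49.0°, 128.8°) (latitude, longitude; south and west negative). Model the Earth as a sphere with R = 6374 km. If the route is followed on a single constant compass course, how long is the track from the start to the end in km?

483 km

Rhumb course C = atan2(Δλ, Δψ) with Δψ = ln[tan(π/4+φ₂/2)/tan(π/4+φ₁/2)] = +0.1074, Δλ = +0.0279 → C = 14.58°
d = R·|Δφ| / |cos C| = 6374·0.07330 / 0.96780 = 483 km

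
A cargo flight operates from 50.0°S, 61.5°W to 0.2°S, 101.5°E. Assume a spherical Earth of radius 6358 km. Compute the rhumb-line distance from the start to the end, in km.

16559 km

Δψ = ln[tan(π/4+φ₂/2)/tan(π/4+φ₁/2)] = +1.0072;  Δφ = +0.8692 rad,  Δλ = +2.8449 rad
q = Δφ/Δψ = 0.8630
d = R·√(Δφ² + q²Δλ²) = 6358·2.60436 = 16559 km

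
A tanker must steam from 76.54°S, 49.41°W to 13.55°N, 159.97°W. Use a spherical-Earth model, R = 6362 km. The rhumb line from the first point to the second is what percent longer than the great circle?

Great circle: σ = 1.8832 rad → d_gc = Rσ = 11980.8 km
Rhumb: Δφ = +1.5724, Δλ = -1.9296, Δψ = +2.3758, q = Δφ/Δψ = 0.6618 → d_rh = R√(Δφ²+q²Δλ²) = 12887.3 km
Excess = (12887.3 − 11980.8) / 11980.8 = 906.5 / 11980.8 = 7.57% ≈ 7.6%

7.6%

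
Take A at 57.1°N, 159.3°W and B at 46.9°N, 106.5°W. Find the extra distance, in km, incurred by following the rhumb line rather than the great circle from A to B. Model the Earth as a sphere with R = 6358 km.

Great circle: cos σ = sin φ₁ sin φ₂ + cos φ₁ cos φ₂ cos Δλ,  σ = 0.5782 rad → d_gc = 3676.2 km
Rhumb line: Δψ = -0.2908, q = Δφ/Δψ = 0.6122, d_rh = R√(Δφ²+q²Δλ²) = 3761.1 km
Excess = 3761.1 − 3676.2 = 84.9 ≈ 85 km

85 km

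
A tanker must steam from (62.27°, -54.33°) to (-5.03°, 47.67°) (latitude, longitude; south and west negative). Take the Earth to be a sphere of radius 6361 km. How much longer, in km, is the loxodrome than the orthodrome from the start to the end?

551 km

Great circle: cos σ = sin φ₁ sin φ₂ + cos φ₁ cos φ₂ cos Δλ,  σ = 1.7457 rad → d_gc = 11104.2 km
Rhumb line: Δψ = -1.4870, q = Δφ/Δψ = 0.7899, d_rh = R√(Δφ²+q²Δλ²) = 11655.2 km
Excess = 11655.2 − 11104.2 = 551.0 ≈ 551 km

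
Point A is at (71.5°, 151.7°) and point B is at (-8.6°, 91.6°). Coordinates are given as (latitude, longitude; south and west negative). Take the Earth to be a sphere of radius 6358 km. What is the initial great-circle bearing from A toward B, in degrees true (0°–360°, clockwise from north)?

239.0°

θ = atan2( sin Δλ·cos φ₂ ,  cos φ₁ sin φ₂ − sin φ₁ cos φ₂ cos Δλ )
  = atan2(-0.8571, -0.5149) = 239.01°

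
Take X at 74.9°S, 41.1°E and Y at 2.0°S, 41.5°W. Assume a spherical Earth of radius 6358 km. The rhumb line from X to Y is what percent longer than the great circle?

Great circle: σ = 1.5035 rad → d_gc = Rσ = 9559.4 km
Rhumb: Δφ = +1.2723, Δλ = -1.4416, Δψ = +1.9860, q = Δφ/Δψ = 0.6407 → d_rh = R√(Δφ²+q²Δλ²) = 9996.3 km
Excess = (9996.3 − 9559.4) / 9559.4 = 436.9 / 9559.4 = 4.57% ≈ 4.6%

4.6%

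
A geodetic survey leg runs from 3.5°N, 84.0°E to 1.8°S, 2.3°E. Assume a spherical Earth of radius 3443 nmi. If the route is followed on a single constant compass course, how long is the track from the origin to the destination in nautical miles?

4918 nmi

Δψ = ln[tan(π/4+φ₂/2)/tan(π/4+φ₁/2)] = -0.0925;  Δφ = -0.0925 rad,  Δλ = -1.4259 rad
q = Δφ/Δψ = 0.9995
d = R·√(Δφ² + q²Δλ²) = 3443·1.42827 = 4918 nmi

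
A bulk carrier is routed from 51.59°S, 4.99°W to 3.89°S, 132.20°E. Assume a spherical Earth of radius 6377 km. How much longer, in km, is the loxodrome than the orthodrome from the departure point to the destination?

Great circle: cos σ = sin φ₁ sin φ₂ + cos φ₁ cos φ₂ cos Δλ,  σ = 1.9840 rad → d_gc = 12652.2 km
Rhumb line: Δψ = +0.9866, q = Δφ/Δψ = 0.8438, d_rh = R√(Δφ²+q²Δλ²) = 13934.9 km
Excess = 13934.9 − 12652.2 = 1282.7 ≈ 1283 km

1283 km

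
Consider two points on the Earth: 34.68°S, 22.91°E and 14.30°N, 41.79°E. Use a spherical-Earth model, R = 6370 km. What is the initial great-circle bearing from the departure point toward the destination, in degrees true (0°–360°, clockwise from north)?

θ = atan2( sin Δλ·cos φ₂ ,  cos φ₁ sin φ₂ − sin φ₁ cos φ₂ cos Δλ )
  = atan2(+0.3136, +0.7248) = 23.39°

23.4°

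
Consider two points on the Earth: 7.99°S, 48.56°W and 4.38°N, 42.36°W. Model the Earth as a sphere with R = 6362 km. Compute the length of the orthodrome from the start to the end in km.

1536 km

Haversine: a = sin²(Δφ/2)+cos φ₁ cos φ₂ sin²(Δλ/2) = 0.01450;  σ = 2·atan2(√a,√(1−a))
σ = 13.830° → d = Rσ = 6362·0.24138 = 1536 km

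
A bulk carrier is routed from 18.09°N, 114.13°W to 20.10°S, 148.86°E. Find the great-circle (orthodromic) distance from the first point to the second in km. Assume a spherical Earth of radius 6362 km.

cos σ = sin φ₁ sin φ₂ + cos φ₁ cos φ₂ cos Δλ
      = sin(18.09°)sin(-20.10°) + cos(18.09°)cos(-20.10°)cos(-97.01°) = -0.2157
σ = 102.454° → d = Rσ = 6362·1.78816 = 11376 km

11376 km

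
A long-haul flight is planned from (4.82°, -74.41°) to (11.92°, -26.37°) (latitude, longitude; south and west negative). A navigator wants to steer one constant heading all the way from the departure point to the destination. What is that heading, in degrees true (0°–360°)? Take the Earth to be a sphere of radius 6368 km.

Meridional parts: M(φ₁)=+0.0842, M(φ₂)=+0.2096 → ΔM = +0.1253;  Δλ = +0.8385 rad
tan C = Δλ / ΔM = +6.6897 → C = 81.50°

81.5°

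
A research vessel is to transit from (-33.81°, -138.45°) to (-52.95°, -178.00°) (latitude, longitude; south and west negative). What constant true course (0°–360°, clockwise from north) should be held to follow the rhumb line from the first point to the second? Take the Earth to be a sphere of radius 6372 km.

Δψ = ln[tan(π/4+φ₂/2)/tan(π/4+φ₁/2)] = -0.4657
Δλ = -0.6903 rad (taken the short way round)
course = atan2(Δλ, Δψ) = 235.99°

236.0°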